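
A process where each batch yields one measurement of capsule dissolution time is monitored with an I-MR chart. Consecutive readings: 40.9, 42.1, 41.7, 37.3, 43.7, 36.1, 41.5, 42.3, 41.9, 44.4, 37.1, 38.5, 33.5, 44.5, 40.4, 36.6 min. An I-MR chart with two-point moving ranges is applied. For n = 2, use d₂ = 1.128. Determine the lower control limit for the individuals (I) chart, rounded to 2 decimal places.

X̄ = (40.9 + 42.1 + 41.7 + 37.3 + 43.7 + 36.1 + 41.5 + 42.3 + 41.9 + 44.4 + 37.1 + 38.5 + 33.5 + 44.5 + 40.4 + 36.6) / 16 = 40.1562
Moving ranges: 1.2, 0.4, 4.4, 6.4, 7.6, 5.4, 0.8, 0.4, 2.5, 7.3, 1.4, 5.0, 11.0, 4.1, 3.8; M̄R̄ = 61.7000 / 15 = 4.1133
LCL = X̄ − 3·M̄R̄/d₂ = 40.1562 − 3 × 4.1133 / 1.128 = 29.2165

29.22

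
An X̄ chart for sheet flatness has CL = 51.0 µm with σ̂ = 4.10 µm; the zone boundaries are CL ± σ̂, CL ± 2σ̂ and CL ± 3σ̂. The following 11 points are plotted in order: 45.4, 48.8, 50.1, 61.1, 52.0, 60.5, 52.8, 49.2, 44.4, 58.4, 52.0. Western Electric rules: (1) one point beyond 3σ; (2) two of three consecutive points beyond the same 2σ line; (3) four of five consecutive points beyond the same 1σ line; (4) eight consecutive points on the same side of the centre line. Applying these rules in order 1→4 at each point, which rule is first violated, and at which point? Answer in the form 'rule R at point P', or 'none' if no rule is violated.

Zone of each point (C = within 1σ̂, B = 1σ̂–2σ̂, A = 2σ̂–3σ̂, * = beyond 3σ̂; sign = side of CL): 1:-B, 2:-C, 3:-C, 4:+A, 5:+C, 6:+A, 7:+C, 8:-C, 9:-B, 10:+B, 11:+C
Rule 2 (two of three consecutive points beyond the same 2σ limit) is satisfied at point 6.

rule 2 at point 6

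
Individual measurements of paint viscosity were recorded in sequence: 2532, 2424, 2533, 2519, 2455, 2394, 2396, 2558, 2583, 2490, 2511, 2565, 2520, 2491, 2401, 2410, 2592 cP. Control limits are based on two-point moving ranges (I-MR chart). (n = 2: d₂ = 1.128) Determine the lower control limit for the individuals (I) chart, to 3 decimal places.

2315.062

X̄ = (2532 + 2424 + 2533 + 2519 + 2455 + 2394 + 2396 + 2558 + 2583 + 2490 + 2511 + 2565 + 2520 + 2491 + 2401 + 2410 + 2592) / 17 = 2492.5882
Moving ranges: 108, 109, 14, 64, 61, 2, 162, 25, 93, 21, 54, 45, 29, 90, 9, 182; M̄R̄ = 1068.0000 / 16 = 66.7500
LCL = X̄ − 3·M̄R̄/d₂ = 2492.5882 − 3 × 66.7500 / 1.128 = 2315.0616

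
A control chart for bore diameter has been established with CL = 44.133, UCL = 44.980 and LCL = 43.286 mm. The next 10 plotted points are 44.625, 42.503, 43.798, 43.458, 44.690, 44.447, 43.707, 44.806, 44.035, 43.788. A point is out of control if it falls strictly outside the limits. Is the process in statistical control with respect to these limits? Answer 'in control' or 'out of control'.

out of control

Compare each point to [43.286, 44.980]: sample 2 = 42.503 < LCL.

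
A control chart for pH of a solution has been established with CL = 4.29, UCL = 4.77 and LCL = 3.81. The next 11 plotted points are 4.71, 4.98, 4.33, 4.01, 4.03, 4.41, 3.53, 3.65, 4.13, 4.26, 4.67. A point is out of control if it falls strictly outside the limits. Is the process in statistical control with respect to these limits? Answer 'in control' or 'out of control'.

out of control

Compare each point to [3.81, 4.77]: sample 2 = 4.98 > UCL; sample 7 = 3.53 < LCL; sample 8 = 3.65 < LCL.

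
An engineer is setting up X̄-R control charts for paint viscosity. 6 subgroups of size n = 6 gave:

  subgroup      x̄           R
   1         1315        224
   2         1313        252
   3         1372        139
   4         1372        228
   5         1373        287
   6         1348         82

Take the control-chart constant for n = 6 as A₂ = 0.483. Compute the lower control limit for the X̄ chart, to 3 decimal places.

1251.267

X̄̄ = (1315 + 1313 + 1372 + 1372 + 1373 + 1348) / 6 = 8093.0000 / 6 = 1348.8333
R̄ = (224 + 252 + 139 + 228 + 287 + 82) / 6 = 1212.0000 / 6 = 202.0000
LCL = X̄̄ − A₂·R̄ = 1348.8333 − 0.483 × 202.0000 = 1251.2673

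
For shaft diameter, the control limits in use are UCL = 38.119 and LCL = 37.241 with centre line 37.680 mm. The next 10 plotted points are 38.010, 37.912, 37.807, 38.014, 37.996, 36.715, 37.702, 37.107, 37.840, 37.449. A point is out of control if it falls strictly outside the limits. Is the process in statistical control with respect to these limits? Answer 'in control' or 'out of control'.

out of control

Compare each point to [37.241, 38.119]: sample 6 = 36.715 < LCL; sample 8 = 37.107 < LCL.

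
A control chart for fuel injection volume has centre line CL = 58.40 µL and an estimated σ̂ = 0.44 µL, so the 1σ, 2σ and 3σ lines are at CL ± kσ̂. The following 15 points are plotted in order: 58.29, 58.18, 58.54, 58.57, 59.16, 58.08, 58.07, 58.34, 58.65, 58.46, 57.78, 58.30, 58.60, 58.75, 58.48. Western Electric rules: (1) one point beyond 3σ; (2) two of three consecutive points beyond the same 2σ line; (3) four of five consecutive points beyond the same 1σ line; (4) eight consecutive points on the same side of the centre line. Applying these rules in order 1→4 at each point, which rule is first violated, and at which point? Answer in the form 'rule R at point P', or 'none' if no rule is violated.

Zone of each point (C = within 1σ̂, B = 1σ̂–2σ̂, A = 2σ̂–3σ̂, * = beyond 3σ̂; sign = side of CL): 1:-C, 2:-C, 3:+C, 4:+C, 5:+B, 6:-C, 7:-C, 8:-C, 9:+C, 10:+C, 11:-B, 12:-C, 13:+C, 14:+C, 15:+C
No rule fires across all 15 points.

none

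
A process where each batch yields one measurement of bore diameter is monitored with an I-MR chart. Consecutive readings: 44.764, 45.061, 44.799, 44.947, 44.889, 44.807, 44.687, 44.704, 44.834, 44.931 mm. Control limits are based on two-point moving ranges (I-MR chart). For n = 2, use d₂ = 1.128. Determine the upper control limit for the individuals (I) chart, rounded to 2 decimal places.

X̄ = (44.764 + 45.061 + 44.799 + 44.947 + 44.889 + 44.807 + 44.687 + 44.704 + 44.834 + 44.931) / 10 = 44.8423
Moving ranges: 0.297, 0.262, 0.148, 0.058, 0.082, 0.120, 0.017, 0.130, 0.097; M̄R̄ = 1.2110 / 9 = 0.1346
UCL = X̄ + 3·M̄R̄/d₂ = 44.8423 + 3 × 0.1346 / 1.128 = 45.2002

45.20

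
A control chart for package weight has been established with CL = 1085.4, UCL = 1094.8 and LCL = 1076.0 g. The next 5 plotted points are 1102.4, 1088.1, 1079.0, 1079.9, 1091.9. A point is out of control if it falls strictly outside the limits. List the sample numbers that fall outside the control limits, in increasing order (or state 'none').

Compare each point to [1076.0, 1094.8]: sample 1 = 1102.4 > UCL.

1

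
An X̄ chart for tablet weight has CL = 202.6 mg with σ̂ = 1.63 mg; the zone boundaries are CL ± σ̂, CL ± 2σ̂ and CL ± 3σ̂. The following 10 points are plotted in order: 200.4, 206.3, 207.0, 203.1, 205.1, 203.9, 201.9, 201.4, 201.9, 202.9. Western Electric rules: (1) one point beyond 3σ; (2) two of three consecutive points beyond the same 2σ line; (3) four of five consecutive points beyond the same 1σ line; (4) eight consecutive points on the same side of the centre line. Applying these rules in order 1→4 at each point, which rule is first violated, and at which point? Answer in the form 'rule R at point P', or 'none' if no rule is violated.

Zone of each point (C = within 1σ̂, B = 1σ̂–2σ̂, A = 2σ̂–3σ̂, * = beyond 3σ̂; sign = side of CL): 1:-B, 2:+A, 3:+A, 4:+C, 5:+B, 6:+C, 7:-C, 8:-C, 9:-C, 10:+C
Rule 2 (two of three consecutive points beyond the same 2σ limit) is satisfied at point 3.

rule 2 at point 3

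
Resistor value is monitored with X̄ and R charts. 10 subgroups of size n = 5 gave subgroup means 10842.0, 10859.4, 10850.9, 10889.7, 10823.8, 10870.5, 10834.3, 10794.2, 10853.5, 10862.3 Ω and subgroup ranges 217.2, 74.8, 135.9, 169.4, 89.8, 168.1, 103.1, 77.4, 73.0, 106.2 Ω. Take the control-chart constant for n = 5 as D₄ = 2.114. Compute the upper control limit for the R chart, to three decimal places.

R̄ = (217.2 + 74.8 + 135.9 + 169.4 + 89.8 + 168.1 + 103.1 + 77.4 + 73.0 + 106.2) / 10 = 1214.9000 / 10 = 121.4900
UCL_R = D₄·R̄ = 2.114 × 121.4900 = 256.8299

256.830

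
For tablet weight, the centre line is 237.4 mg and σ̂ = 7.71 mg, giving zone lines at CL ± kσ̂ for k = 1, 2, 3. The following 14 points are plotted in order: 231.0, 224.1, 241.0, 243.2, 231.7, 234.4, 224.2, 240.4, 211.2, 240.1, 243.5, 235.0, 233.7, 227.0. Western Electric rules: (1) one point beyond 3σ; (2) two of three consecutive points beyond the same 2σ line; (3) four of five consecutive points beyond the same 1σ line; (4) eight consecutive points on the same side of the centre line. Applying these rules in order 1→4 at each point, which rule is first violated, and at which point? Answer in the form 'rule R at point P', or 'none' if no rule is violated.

rule 1 at point 9

Zone of each point (C = within 1σ̂, B = 1σ̂–2σ̂, A = 2σ̂–3σ̂, * = beyond 3σ̂; sign = side of CL): 1:-C, 2:-B, 3:+C, 4:+C, 5:-C, 6:-C, 7:-B, 8:+C, 9:-*, 10:+C, 11:+C, 12:-C, 13:-C, 14:-B
Rule 1 (one point beyond the 3σ limits) is satisfied at point 9.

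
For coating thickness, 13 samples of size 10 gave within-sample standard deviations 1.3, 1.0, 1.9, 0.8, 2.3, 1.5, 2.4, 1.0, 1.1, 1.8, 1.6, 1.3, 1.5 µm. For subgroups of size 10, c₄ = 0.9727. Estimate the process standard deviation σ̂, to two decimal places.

1.54

s̄ = (1.3 + 1.0 + 1.9 + 0.8 + 2.3 + 1.5 + 2.4 + 1.0 + 1.1 + 1.8 + 1.6 + 1.3 + 1.5) / 13 = 1.5000
σ̂ = s̄ / c₄ = 1.5000 / 0.9727 = 1.5421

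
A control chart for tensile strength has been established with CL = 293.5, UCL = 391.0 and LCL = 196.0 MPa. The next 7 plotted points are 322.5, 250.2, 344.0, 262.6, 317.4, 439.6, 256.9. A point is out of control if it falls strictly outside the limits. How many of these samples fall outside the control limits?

Compare each point to [196.0, 391.0]: sample 6 = 439.6 > UCL.

1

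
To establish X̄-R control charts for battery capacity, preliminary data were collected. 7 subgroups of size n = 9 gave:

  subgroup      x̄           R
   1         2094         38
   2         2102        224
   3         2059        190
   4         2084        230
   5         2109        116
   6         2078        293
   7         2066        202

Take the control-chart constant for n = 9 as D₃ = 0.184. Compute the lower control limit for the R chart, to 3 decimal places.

R̄ = (38 + 224 + 190 + 230 + 116 + 293 + 202) / 7 = 1293.0000 / 7 = 184.7143
LCL_R = D₃·R̄ = 0.184 × 184.7143 = 33.9874

33.987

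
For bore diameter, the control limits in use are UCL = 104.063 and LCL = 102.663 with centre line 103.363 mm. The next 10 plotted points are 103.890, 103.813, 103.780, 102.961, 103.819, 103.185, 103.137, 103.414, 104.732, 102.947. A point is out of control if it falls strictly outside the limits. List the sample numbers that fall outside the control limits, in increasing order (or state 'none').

9

Compare each point to [102.663, 104.063]: sample 9 = 104.732 > UCL.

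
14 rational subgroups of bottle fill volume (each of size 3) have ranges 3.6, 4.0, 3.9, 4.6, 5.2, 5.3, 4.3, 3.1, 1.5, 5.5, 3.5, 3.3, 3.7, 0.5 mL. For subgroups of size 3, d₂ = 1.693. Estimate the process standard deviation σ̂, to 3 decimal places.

2.194

R̄ = (3.6 + 4.0 + 3.9 + 4.6 + 5.2 + 5.3 + 4.3 + 3.1 + 1.5 + 5.5 + 3.5 + 3.3 + 3.7 + 0.5) / 14 = 3.7143
σ̂ = R̄ / d₂ = 3.7143 / 1.693 = 2.1939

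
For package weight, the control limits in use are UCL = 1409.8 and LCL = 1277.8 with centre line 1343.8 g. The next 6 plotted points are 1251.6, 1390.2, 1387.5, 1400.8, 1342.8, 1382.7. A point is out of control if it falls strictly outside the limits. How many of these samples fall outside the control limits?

1

Compare each point to [1277.8, 1409.8]: sample 1 = 1251.6 < LCL.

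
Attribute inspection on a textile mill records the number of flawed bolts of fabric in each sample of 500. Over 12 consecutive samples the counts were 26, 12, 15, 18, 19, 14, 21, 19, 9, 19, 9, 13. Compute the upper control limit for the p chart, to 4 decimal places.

p̄ = Σdᵢ / (k·n) = 194 / (12 × 500) = 0.03233
UCL = p̄ + 3·√(p̄(1−p̄)/n) = 0.03233 + 3 × √(0.03233×0.96767/500) = 0.03233 + 3 × 0.00791 = 0.05606

0.0561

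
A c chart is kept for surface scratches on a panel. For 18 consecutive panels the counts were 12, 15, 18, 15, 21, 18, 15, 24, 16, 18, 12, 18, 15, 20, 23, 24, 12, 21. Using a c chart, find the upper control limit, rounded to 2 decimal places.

c̄ = (12 + 15 + 18 + 15 + 21 + 18 + 15 + 24 + 16 + 18 + 12 + 18 + 15 + 20 + 23 + 24 + 12 + 21) / 18 = 317 / 18 = 17.6111
UCL = c̄ + 3√c̄ = 17.6111 + 3 × √17.6111 = 17.6111 + 3 × 4.1966 = 30.2008

30.20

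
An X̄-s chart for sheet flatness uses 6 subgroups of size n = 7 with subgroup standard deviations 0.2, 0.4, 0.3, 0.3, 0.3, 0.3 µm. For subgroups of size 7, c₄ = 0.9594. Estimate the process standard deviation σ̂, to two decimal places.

0.31

s̄ = (0.2 + 0.4 + 0.3 + 0.3 + 0.3 + 0.3) / 6 = 0.3000
σ̂ = s̄ / c₄ = 0.3000 / 0.9594 = 0.3127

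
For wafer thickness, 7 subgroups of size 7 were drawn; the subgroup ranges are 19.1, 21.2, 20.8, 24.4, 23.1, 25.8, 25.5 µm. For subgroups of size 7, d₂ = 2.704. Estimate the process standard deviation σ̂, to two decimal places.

8.45

R̄ = (19.1 + 21.2 + 20.8 + 24.4 + 23.1 + 25.8 + 25.5) / 7 = 22.8429
σ̂ = R̄ / d₂ = 22.8429 / 2.704 = 8.4478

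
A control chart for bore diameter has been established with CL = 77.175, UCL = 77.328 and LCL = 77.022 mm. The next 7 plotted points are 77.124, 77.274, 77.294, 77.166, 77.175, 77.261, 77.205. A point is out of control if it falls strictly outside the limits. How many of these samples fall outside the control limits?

0

All 7 points lie within [77.022, 77.328].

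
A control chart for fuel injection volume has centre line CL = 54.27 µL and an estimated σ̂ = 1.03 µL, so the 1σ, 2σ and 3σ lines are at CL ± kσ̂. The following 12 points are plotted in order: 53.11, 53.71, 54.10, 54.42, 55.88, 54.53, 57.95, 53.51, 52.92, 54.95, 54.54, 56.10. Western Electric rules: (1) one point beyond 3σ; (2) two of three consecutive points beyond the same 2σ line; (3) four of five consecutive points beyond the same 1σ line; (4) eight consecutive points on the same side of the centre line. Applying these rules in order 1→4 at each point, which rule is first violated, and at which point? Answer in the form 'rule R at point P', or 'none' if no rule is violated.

rule 1 at point 7

Zone of each point (C = within 1σ̂, B = 1σ̂–2σ̂, A = 2σ̂–3σ̂, * = beyond 3σ̂; sign = side of CL): 1:-B, 2:-C, 3:-C, 4:+C, 5:+B, 6:+C, 7:+*, 8:-C, 9:-B, 10:+C, 11:+C, 12:+B
Rule 1 (one point beyond the 3σ limits) is satisfied at point 7.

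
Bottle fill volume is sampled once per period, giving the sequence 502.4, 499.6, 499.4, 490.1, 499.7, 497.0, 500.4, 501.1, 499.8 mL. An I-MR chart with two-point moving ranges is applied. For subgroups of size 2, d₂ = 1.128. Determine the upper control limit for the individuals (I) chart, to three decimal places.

X̄ = (502.4 + 499.6 + 499.4 + 490.1 + 499.7 + 497.0 + 500.4 + 501.1 + 499.8) / 9 = 498.8333
Moving ranges: 2.8, 0.2, 9.3, 9.6, 2.7, 3.4, 0.7, 1.3; M̄R̄ = 30.0000 / 8 = 3.7500
UCL = X̄ + 3·M̄R̄/d₂ = 498.8333 + 3 × 3.7500 / 1.128 = 508.8067

508.807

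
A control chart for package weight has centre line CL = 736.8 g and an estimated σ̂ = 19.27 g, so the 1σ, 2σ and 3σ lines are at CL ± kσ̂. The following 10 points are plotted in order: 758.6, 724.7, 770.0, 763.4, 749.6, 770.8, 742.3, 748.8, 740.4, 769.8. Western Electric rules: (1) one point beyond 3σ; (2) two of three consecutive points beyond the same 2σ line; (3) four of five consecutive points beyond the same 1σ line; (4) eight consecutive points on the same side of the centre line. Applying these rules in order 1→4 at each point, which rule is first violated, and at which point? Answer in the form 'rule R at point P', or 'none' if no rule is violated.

Zone of each point (C = within 1σ̂, B = 1σ̂–2σ̂, A = 2σ̂–3σ̂, * = beyond 3σ̂; sign = side of CL): 1:+B, 2:-C, 3:+B, 4:+B, 5:+C, 6:+B, 7:+C, 8:+C, 9:+C, 10:+B
Rule 4 (eight consecutive points on the same side of the centre line) is satisfied at point 10.

rule 4 at point 10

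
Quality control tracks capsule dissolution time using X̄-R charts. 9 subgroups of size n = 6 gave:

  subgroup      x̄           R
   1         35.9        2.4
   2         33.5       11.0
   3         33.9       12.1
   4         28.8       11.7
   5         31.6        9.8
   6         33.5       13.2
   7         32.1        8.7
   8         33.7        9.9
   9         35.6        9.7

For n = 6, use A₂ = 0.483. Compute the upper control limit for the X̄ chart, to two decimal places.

X̄̄ = (35.9 + 33.5 + 33.9 + 28.8 + 31.6 + 33.5 + 32.1 + 33.7 + 35.6) / 9 = 298.6000 / 9 = 33.1778
R̄ = (2.4 + 11.0 + 12.1 + 11.7 + 9.8 + 13.2 + 8.7 + 9.9 + 9.7) / 9 = 88.5000 / 9 = 9.8333
UCL = X̄̄ + A₂·R̄ = 33.1778 + 0.483 × 9.8333 = 37.9273

37.93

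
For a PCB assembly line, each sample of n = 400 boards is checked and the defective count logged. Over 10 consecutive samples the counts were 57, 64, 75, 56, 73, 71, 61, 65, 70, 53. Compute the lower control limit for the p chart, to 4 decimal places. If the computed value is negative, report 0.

0.1061

p̄ = Σdᵢ / (k·n) = 645 / (10 × 400) = 0.16125
LCL = p̄ − 3·√(p̄(1−p̄)/n) = 0.16125 − 3 × 0.01839 = 0.10609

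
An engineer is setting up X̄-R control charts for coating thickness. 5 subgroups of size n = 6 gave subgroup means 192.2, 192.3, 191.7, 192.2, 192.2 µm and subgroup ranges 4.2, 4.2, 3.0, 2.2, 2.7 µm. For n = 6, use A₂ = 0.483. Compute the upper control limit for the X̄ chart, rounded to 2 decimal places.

X̄̄ = (192.2 + 192.3 + 191.7 + 192.2 + 192.2) / 5 = 960.6000 / 5 = 192.1200
R̄ = (4.2 + 4.2 + 3.0 + 2.2 + 2.7) / 5 = 16.3000 / 5 = 3.2600
UCL = X̄̄ + A₂·R̄ = 192.1200 + 0.483 × 3.2600 = 193.6946

193.69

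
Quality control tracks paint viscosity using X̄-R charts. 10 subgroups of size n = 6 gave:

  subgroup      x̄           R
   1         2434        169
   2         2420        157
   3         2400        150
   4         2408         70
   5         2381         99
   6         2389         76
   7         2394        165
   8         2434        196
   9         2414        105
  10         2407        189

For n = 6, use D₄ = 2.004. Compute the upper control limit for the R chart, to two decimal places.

275.75

R̄ = (169 + 157 + 150 + 70 + 99 + 76 + 165 + 196 + 105 + 189) / 10 = 1376.0000 / 10 = 137.6000
UCL_R = D₄·R̄ = 2.004 × 137.6000 = 275.7504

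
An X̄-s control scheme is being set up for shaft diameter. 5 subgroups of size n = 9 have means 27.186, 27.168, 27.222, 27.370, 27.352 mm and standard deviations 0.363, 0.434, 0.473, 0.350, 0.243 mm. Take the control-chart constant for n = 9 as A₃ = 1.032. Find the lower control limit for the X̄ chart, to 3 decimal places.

X̄̄ = (27.186 + 27.168 + 27.222 + 27.370 + 27.352) / 5 = 27.2596
s̄ = (0.363 + 0.434 + 0.473 + 0.350 + 0.243) / 5 = 0.3726
LCL = X̄̄ − A₃·s̄ = 27.2596 − 1.032 × 0.3726 = 26.8751

26.875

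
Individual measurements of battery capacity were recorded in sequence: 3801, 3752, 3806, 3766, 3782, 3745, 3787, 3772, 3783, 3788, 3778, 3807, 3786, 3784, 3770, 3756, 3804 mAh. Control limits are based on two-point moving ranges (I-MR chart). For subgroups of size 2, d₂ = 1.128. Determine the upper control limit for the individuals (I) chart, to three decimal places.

X̄ = (3801 + 3752 + 3806 + 3766 + 3782 + 3745 + 3787 + 3772 + 3783 + 3788 + 3778 + 3807 + 3786 + 3784 + 3770 + 3756 + 3804) / 17 = 3780.4118
Moving ranges: 49, 54, 40, 16, 37, 42, 15, 11, 5, 10, 29, 21, 2, 14, 14, 48; M̄R̄ = 407.0000 / 16 = 25.4375
UCL = X̄ + 3·M̄R̄/d₂ = 3780.4118 + 3 × 25.4375 / 1.128 = 3848.0647

3848.065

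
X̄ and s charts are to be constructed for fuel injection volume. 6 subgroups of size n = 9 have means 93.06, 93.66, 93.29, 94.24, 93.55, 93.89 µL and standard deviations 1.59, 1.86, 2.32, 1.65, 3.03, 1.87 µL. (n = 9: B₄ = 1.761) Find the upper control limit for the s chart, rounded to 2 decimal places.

s̄ = (1.59 + 1.86 + 2.32 + 1.65 + 3.03 + 1.87) / 6 = 2.0533
UCL_s = B₄·s̄ = 1.761 × 2.0533 = 3.6159

3.62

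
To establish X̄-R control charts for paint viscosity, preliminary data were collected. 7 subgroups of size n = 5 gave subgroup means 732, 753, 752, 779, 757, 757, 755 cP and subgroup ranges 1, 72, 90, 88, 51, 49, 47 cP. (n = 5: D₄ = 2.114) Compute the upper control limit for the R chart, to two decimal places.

120.20

R̄ = (1 + 72 + 90 + 88 + 51 + 49 + 47) / 7 = 398.0000 / 7 = 56.8571
UCL_R = D₄·R̄ = 2.114 × 56.8571 = 120.1960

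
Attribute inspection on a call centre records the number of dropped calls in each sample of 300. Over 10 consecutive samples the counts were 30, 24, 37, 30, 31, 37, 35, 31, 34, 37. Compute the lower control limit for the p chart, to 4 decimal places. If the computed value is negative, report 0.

p̄ = Σdᵢ / (k·n) = 326 / (10 × 300) = 0.10867
LCL = p̄ − 3·√(p̄(1−p̄)/n) = 0.10867 − 3 × 0.01797 = 0.05476

0.0548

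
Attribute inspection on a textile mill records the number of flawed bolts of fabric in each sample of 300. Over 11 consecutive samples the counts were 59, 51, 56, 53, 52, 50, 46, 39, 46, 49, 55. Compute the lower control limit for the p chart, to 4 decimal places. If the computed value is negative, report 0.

0.1037

p̄ = Σdᵢ / (k·n) = 556 / (11 × 300) = 0.16848
LCL = p̄ − 3·√(p̄(1−p̄)/n) = 0.16848 − 3 × 0.02161 = 0.10365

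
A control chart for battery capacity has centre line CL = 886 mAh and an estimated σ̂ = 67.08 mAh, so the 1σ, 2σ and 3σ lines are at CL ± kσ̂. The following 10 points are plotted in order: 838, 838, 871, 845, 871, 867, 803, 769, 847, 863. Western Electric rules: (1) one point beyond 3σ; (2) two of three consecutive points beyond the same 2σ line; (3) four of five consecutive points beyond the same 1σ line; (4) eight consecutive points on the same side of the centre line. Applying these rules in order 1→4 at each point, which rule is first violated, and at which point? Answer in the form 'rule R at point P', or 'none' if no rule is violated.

rule 4 at point 8

Zone of each point (C = within 1σ̂, B = 1σ̂–2σ̂, A = 2σ̂–3σ̂, * = beyond 3σ̂; sign = side of CL): 1:-C, 2:-C, 3:-C, 4:-C, 5:-C, 6:-C, 7:-B, 8:-B, 9:-C, 10:-C
Rule 4 (eight consecutive points on the same side of the centre line) is satisfied at point 8.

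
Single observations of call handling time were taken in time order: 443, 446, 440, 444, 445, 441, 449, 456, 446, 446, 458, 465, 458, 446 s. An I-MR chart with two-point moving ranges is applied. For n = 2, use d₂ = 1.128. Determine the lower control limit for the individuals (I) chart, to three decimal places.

X̄ = (443 + 446 + 440 + 444 + 445 + 441 + 449 + 456 + 446 + 446 + 458 + 465 + 458 + 446) / 14 = 448.7857
Moving ranges: 3, 6, 4, 1, 4, 8, 7, 10, 0, 12, 7, 7, 12; M̄R̄ = 81.0000 / 13 = 6.2308
LCL = X̄ − 3·M̄R̄/d₂ = 448.7857 − 3 × 6.2308 / 1.128 = 432.2145

432.215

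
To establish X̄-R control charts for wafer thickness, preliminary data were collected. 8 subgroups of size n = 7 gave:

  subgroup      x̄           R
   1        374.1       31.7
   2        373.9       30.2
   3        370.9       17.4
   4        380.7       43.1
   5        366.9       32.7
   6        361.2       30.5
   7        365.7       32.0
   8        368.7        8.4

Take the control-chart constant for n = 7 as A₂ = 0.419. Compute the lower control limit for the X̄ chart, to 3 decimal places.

358.426

X̄̄ = (374.1 + 373.9 + 370.9 + 380.7 + 366.9 + 361.2 + 365.7 + 368.7) / 8 = 2962.1000 / 8 = 370.2625
R̄ = (31.7 + 30.2 + 17.4 + 43.1 + 32.7 + 30.5 + 32.0 + 8.4) / 8 = 226.0000 / 8 = 28.2500
LCL = X̄̄ − A₂·R̄ = 370.2625 − 0.419 × 28.2500 = 358.4257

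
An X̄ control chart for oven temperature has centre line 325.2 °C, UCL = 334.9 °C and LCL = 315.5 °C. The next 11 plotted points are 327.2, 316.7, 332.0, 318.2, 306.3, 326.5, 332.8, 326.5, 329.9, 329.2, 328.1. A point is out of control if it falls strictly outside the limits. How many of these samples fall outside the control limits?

1

Compare each point to [315.5, 334.9]: sample 5 = 306.3 < LCL.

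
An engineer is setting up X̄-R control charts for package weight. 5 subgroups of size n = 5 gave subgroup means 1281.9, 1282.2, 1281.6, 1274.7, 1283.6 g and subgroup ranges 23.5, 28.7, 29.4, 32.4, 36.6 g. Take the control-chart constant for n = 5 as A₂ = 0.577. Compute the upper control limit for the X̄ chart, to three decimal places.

1298.179

X̄̄ = (1281.9 + 1282.2 + 1281.6 + 1274.7 + 1283.6) / 5 = 6404.0000 / 5 = 1280.8000
R̄ = (23.5 + 28.7 + 29.4 + 32.4 + 36.6) / 5 = 150.6000 / 5 = 30.1200
UCL = X̄̄ + A₂·R̄ = 1280.8000 + 0.577 × 30.1200 = 1298.1792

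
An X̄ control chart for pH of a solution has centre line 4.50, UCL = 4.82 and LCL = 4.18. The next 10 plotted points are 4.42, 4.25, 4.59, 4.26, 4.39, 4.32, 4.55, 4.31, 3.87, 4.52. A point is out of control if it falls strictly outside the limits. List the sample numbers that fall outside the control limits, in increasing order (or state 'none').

9

Compare each point to [4.18, 4.82]: sample 9 = 3.87 < LCL.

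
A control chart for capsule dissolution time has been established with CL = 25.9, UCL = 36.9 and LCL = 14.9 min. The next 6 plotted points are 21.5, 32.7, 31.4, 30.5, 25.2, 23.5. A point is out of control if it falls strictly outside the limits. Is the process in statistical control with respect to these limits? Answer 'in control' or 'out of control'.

All 6 points lie within [14.9, 36.9].

in control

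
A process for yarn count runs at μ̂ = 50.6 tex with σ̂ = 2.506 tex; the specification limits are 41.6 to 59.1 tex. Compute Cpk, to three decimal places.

Cpu = (USL − μ̂) / (3σ̂) = (59.1 − 50.6) / (3 × 2.506) = 1.1306; Cpl = (μ̂ − LSL) / (3σ̂) = (50.6 − 41.6) / (3 × 2.506) = 1.1971; Cpk = min(Cpu, Cpl) = 1.1306

1.131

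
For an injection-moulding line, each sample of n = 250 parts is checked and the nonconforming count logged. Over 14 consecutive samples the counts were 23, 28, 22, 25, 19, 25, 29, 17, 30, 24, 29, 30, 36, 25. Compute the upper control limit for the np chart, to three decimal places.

40.302

p̄ = Σdᵢ / (k·n) = 362 / (14 × 250) = 0.10343
UCL = np̄ + 3·√(np̄(1−p̄)) = 25.8571 + 3 × √(25.8571×0.89657) = 25.8571 + 3 × 4.8148 = 40.3017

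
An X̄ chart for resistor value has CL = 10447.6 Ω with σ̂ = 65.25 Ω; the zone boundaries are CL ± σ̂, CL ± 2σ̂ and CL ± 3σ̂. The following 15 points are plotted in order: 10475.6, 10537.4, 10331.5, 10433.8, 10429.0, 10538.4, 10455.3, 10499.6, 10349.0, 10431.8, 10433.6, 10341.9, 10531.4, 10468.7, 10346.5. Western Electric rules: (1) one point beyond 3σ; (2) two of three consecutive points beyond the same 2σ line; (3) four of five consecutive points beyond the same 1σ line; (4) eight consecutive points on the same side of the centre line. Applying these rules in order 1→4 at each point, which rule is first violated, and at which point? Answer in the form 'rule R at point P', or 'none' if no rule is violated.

Zone of each point (C = within 1σ̂, B = 1σ̂–2σ̂, A = 2σ̂–3σ̂, * = beyond 3σ̂; sign = side of CL): 1:+C, 2:+B, 3:-B, 4:-C, 5:-C, 6:+B, 7:+C, 8:+C, 9:-B, 10:-C, 11:-C, 12:-B, 13:+B, 14:+C, 15:-B
No rule fires across all 15 points.

none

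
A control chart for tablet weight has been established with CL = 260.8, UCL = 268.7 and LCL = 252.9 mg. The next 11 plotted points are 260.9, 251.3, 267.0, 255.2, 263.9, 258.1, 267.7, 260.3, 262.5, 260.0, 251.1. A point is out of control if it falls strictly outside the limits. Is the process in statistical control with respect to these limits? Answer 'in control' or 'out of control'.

out of control

Compare each point to [252.9, 268.7]: sample 2 = 251.3 < LCL; sample 11 = 251.1 < LCL.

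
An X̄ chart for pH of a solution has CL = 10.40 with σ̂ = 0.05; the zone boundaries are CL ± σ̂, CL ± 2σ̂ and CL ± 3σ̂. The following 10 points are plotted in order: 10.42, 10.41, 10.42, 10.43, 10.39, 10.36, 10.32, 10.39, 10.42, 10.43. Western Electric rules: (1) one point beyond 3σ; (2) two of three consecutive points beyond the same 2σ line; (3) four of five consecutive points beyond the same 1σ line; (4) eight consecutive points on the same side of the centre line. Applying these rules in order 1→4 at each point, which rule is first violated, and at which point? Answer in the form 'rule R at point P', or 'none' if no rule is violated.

none

Zone of each point (C = within 1σ̂, B = 1σ̂–2σ̂, A = 2σ̂–3σ̂, * = beyond 3σ̂; sign = side of CL): 1:+C, 2:+C, 3:+C, 4:+C, 5:-C, 6:-C, 7:-B, 8:-C, 9:+C, 10:+C
No rule fires across all 10 points.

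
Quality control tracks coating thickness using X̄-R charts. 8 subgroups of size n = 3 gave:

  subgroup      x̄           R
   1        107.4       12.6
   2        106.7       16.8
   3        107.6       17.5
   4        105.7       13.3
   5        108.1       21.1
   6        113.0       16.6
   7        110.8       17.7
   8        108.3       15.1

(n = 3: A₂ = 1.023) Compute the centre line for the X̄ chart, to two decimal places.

108.45

X̄̄ = (107.4 + 106.7 + 107.6 + 105.7 + 108.1 + 113.0 + 110.8 + 108.3) / 8 = 867.6000 / 8 = 108.4500
CL = X̄̄ = 108.4500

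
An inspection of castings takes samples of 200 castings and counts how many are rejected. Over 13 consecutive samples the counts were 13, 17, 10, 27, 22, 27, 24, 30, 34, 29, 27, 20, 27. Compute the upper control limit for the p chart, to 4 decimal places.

p̄ = Σdᵢ / (k·n) = 307 / (13 × 200) = 0.11808
UCL = p̄ + 3·√(p̄(1−p̄)/n) = 0.11808 + 3 × √(0.11808×0.88192/200) = 0.11808 + 3 × 0.02282 = 0.18653

0.1865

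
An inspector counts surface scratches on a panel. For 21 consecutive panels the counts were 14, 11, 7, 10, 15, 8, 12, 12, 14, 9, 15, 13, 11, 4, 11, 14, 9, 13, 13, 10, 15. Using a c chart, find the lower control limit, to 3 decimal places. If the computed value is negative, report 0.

1.287

c̄ = (14 + 11 + 7 + 10 + 15 + 8 + 12 + 12 + 14 + 9 + 15 + 13 + 11 + 4 + 11 + 14 + 9 + 13 + 13 + 10 + 15) / 21 = 240 / 21 = 11.4286
LCL = c̄ − 3√c̄ = 11.4286 − 3 × 3.3806 = 1.2867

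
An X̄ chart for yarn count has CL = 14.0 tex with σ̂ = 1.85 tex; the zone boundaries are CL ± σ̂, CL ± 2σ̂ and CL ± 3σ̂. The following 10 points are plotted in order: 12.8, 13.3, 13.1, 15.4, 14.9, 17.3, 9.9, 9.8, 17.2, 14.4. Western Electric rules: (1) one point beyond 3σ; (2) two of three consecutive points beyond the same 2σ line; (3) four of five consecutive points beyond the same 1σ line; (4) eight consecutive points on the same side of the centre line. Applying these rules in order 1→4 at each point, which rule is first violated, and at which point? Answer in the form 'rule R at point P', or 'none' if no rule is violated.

Zone of each point (C = within 1σ̂, B = 1σ̂–2σ̂, A = 2σ̂–3σ̂, * = beyond 3σ̂; sign = side of CL): 1:-C, 2:-C, 3:-C, 4:+C, 5:+C, 6:+B, 7:-A, 8:-A, 9:+B, 10:+C
Rule 2 (two of three consecutive points beyond the same 2σ limit) is satisfied at point 8.

rule 2 at point 8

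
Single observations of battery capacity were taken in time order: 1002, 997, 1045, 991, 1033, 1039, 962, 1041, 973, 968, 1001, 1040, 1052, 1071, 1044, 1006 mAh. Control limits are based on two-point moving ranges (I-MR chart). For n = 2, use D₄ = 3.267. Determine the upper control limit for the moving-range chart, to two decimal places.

120.23

Moving ranges: 5, 48, 54, 42, 6, 77, 79, 68, 5, 33, 39, 12, 19, 27, 38; M̄R̄ = 552.0000 / 15 = 36.8000
UCL_MR = D₄·M̄R̄ = 3.267 × 36.8000 = 120.2256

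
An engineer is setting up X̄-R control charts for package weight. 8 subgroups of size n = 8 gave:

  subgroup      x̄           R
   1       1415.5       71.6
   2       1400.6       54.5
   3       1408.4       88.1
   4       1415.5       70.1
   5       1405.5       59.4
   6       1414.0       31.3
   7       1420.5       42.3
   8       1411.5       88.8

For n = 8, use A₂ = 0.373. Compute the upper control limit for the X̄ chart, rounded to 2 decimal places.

X̄̄ = (1415.5 + 1400.6 + 1408.4 + 1415.5 + 1405.5 + 1414.0 + 1420.5 + 1411.5) / 8 = 11291.5000 / 8 = 1411.4375
R̄ = (71.6 + 54.5 + 88.1 + 70.1 + 59.4 + 31.3 + 42.3 + 88.8) / 8 = 506.1000 / 8 = 63.2625
UCL = X̄̄ + A₂·R̄ = 1411.4375 + 0.373 × 63.2625 = 1435.0344

1435.03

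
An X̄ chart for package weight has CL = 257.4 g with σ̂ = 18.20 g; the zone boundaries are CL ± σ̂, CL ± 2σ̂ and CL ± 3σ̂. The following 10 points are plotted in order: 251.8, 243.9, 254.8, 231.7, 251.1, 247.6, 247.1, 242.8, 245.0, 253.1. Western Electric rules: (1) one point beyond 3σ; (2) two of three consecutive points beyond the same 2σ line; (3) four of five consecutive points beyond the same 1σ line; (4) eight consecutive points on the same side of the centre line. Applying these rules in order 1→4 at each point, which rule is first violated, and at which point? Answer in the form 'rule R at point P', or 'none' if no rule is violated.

rule 4 at point 8

Zone of each point (C = within 1σ̂, B = 1σ̂–2σ̂, A = 2σ̂–3σ̂, * = beyond 3σ̂; sign = side of CL): 1:-C, 2:-C, 3:-C, 4:-B, 5:-C, 6:-C, 7:-C, 8:-C, 9:-C, 10:-C
Rule 4 (eight consecutive points on the same side of the centre line) is satisfied at point 8.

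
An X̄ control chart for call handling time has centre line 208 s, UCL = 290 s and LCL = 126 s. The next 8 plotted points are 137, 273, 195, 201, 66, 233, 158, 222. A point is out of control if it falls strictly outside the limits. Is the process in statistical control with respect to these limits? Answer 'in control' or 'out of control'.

out of control

Compare each point to [126, 290]: sample 5 = 66 < LCL.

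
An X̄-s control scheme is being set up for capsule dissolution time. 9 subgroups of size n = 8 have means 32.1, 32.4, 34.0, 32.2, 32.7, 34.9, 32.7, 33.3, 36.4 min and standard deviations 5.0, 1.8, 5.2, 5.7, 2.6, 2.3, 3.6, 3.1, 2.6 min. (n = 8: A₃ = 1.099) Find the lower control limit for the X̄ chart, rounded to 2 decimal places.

29.52

X̄̄ = (32.1 + 32.4 + 34.0 + 32.2 + 32.7 + 34.9 + 32.7 + 33.3 + 36.4) / 9 = 33.4111
s̄ = (5.0 + 1.8 + 5.2 + 5.7 + 2.6 + 2.3 + 3.6 + 3.1 + 2.6) / 9 = 3.5444
LCL = X̄̄ − A₃·s̄ = 33.4111 − 1.099 × 3.5444 = 29.5158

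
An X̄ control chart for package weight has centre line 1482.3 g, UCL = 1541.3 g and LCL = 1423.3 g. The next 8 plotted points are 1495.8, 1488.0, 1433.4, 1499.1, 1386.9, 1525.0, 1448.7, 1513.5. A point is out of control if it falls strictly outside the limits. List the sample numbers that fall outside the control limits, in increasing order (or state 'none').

5

Compare each point to [1423.3, 1541.3]: sample 5 = 1386.9 < LCL.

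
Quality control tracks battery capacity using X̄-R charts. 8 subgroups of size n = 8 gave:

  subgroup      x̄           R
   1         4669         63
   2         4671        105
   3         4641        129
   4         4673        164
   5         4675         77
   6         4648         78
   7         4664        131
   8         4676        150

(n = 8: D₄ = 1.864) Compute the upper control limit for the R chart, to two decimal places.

209.00

R̄ = (63 + 105 + 129 + 164 + 77 + 78 + 131 + 150) / 8 = 897.0000 / 8 = 112.1250
UCL_R = D₄·R̄ = 1.864 × 112.1250 = 209.0010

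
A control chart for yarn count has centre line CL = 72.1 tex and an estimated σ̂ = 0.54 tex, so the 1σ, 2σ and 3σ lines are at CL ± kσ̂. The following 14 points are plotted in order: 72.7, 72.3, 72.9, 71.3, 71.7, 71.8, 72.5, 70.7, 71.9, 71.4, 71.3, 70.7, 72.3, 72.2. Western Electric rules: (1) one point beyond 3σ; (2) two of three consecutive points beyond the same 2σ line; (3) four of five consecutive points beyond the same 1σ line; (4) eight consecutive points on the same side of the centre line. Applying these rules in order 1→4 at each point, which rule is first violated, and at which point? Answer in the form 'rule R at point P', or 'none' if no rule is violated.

Zone of each point (C = within 1σ̂, B = 1σ̂–2σ̂, A = 2σ̂–3σ̂, * = beyond 3σ̂; sign = side of CL): 1:+B, 2:+C, 3:+B, 4:-B, 5:-C, 6:-C, 7:+C, 8:-A, 9:-C, 10:-B, 11:-B, 12:-A, 13:+C, 14:+C
Rule 3 (four of five consecutive points beyond the same 1σ limit) is satisfied at point 12.

rule 3 at point 12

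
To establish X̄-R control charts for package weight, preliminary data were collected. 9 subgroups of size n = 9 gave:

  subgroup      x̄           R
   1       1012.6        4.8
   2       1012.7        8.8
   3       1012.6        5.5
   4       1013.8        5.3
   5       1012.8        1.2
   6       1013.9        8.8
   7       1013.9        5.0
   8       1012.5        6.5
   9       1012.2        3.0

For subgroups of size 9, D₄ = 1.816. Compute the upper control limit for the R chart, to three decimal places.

9.867

R̄ = (4.8 + 8.8 + 5.5 + 5.3 + 1.2 + 8.8 + 5.0 + 6.5 + 3.0) / 9 = 48.9000 / 9 = 5.4333
UCL_R = D₄·R̄ = 1.816 × 5.4333 = 9.8669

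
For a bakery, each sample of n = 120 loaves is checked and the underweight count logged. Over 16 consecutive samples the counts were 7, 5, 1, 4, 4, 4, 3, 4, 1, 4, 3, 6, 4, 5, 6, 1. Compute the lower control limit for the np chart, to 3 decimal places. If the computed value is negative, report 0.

0.000

p̄ = Σdᵢ / (k·n) = 62 / (16 × 120) = 0.03229
LCL = np̄ − 3·√(np̄(1−p̄)) = 3.8750 − 3 × 1.9365 = -1.9344 → 0 (negative, so LCL = 0)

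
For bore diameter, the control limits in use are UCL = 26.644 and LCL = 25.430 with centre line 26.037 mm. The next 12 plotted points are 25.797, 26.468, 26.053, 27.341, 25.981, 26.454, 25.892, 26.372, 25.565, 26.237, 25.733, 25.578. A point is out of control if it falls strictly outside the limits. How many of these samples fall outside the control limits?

Compare each point to [25.430, 26.644]: sample 4 = 27.341 > UCL.

1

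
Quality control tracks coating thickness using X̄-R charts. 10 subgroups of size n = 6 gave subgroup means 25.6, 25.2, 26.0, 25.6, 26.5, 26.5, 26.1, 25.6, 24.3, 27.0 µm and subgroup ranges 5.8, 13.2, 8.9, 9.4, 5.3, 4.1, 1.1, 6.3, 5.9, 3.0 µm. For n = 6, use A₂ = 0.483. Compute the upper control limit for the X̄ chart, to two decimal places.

28.88

X̄̄ = (25.6 + 25.2 + 26.0 + 25.6 + 26.5 + 26.5 + 26.1 + 25.6 + 24.3 + 27.0) / 10 = 258.4000 / 10 = 25.8400
R̄ = (5.8 + 13.2 + 8.9 + 9.4 + 5.3 + 4.1 + 1.1 + 6.3 + 5.9 + 3.0) / 10 = 63.0000 / 10 = 6.3000
UCL = X̄̄ + A₂·R̄ = 25.8400 + 0.483 × 6.3000 = 28.8829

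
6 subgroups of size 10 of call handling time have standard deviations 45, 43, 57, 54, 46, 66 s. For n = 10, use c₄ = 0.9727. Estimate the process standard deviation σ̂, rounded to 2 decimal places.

53.29

s̄ = (45 + 43 + 57 + 54 + 46 + 66) / 6 = 51.8333
σ̂ = s̄ / c₄ = 51.8333 / 0.9727 = 53.2881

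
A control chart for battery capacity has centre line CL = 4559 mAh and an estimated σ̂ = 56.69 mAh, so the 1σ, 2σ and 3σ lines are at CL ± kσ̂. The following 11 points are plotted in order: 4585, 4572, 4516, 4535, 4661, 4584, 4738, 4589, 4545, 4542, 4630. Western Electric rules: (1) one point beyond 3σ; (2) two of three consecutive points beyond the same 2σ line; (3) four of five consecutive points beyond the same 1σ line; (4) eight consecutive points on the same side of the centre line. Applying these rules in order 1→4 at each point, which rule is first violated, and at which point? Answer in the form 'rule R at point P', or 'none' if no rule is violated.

Zone of each point (C = within 1σ̂, B = 1σ̂–2σ̂, A = 2σ̂–3σ̂, * = beyond 3σ̂; sign = side of CL): 1:+C, 2:+C, 3:-C, 4:-C, 5:+B, 6:+C, 7:+*, 8:+C, 9:-C, 10:-C, 11:+B
Rule 1 (one point beyond the 3σ limits) is satisfied at point 7.

rule 1 at point 7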